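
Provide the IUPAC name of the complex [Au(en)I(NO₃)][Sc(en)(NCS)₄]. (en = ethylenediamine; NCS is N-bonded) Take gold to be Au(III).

(ethylenediamine)iodonitratogold(III) (ethylenediamine)tetraisothiocyanatoscandate(III)

Au is given as +3; the cation's ligand charges sum to -2, so the complex cation is 1+.
A 1:1 salt means the anion carries the equal and opposite charge, 1−.
Anion: ligand charges sum to -4; for the ion to be 1−, Sc = +3.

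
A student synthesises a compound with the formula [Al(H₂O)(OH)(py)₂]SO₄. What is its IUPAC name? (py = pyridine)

The 1 sulfate counter-ion carries a total charge of -2, so each complex ion is 2+.
Ligand charges: 1×hydroxo (-1 each), 2×pyridine (neutral), 1×aqua (neutral); total -1. So Al + (-1) = 2+, giving Al = +3.
Ligands are named alphabetically: aqua before hydroxo before pyridine.

aquahydroxobis(pyridine)aluminium(III) sulfate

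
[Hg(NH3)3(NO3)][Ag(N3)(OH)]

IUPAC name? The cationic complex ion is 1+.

The complex cation is given as 1+; its ligand charges sum to -1, so Hg = +2.
A 1:1 salt means the anion carries the equal and opposite charge, 1−.
Anion: ligand charges sum to -2; for the ion to be 1−, Ag = +1.

triamminenitratomercury(II) azidohydroxoargentate(I)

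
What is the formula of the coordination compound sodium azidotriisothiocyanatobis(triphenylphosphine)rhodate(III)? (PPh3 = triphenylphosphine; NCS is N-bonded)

Na[Rh(N3)(NCS)3(PPh3)2]

Ligands: 2 triphenylphosphine (PPh3, neutral), 1 azido (N3, -1), 3 isothiocyanato (NCS, -1). Ligand charge sum = -4.
With Rh in oxidation state +3, the complex ion is [Rh...]^1−.
Charge balance with sodium (+1) requires 1 complex ion per 1 sodium.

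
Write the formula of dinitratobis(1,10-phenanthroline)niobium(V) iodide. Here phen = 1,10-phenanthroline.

[Nb(NO3)2(phen)2]I3

Ligands: 2 1,10-phenanthroline (phen, neutral), 2 nitrato (NO3, -1). Ligand charge sum = -2.
With Nb in oxidation state +5, the complex ion is [Nb...]^3+.
Charge balance with iodide (-1) requires 1 complex ion per 3 iodide.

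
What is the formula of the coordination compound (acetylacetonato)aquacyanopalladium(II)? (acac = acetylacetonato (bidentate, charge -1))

[Pd(acac)(CN)(H2O)]

Ligands: 1 aqua (H2O, neutral), 1 acetylacetonato (acac, -1), 1 cyano (CN, -1). Ligand charge sum = -2.
With Pd in oxidation state +2, the complex ion is [Pd...].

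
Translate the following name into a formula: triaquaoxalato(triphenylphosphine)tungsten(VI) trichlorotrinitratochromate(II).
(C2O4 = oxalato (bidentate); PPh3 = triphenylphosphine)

Cation [W…]: ligand charges -2, W(VI) ⇒ ion charge 4+.
Anion [Cr…]: ligand charges -6, Cr(II) ⇒ ion charge 4−.
One 4+ cation balances one 4− anion.

[W(C2O4)(H2O)3(PPh3)][CrCl3(NO3)3]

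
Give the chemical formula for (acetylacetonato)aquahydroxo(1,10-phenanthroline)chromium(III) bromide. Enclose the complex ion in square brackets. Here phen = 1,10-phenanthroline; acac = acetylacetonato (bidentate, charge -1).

Ligands: 1 aqua (H2O, neutral), 1 hydroxo (OH, -1), 1 1,10-phenanthroline (phen, neutral), 1 acetylacetonato (acac, -1). Ligand charge sum = -2.
With Cr in oxidation state +3, the complex ion is [Cr...]^1+.
Charge balance with bromide (-1) requires 1 complex ion per 1 bromide.

[Cr(acac)(H2O)(OH)(phen)]Br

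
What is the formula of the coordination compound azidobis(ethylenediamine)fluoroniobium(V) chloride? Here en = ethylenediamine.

[Nb(en)2F(N3)]Cl3

Ligands: 1 azido (N3, -1), 1 fluoro (F, -1), 2 ethylenediamine (en, neutral). Ligand charge sum = -2.
With Nb in oxidation state +5, the complex ion is [Nb...]^3+.
Charge balance with chloride (-1) requires 1 complex ion per 3 chloride.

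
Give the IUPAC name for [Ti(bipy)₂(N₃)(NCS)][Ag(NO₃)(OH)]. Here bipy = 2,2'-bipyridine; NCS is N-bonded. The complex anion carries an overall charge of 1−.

azidobis(2,2'-bipyridine)isothiocyanatotitanium(III) hydroxonitratoargentate(I)

The complex anion is given as 1−; its ligand charges sum to -2, so Ag = +1.
A 1:1 salt means the cation carries the equal and opposite charge, 1+.
Cation: ligand charges sum to -2; for the ion to be 1+, Ti = +3.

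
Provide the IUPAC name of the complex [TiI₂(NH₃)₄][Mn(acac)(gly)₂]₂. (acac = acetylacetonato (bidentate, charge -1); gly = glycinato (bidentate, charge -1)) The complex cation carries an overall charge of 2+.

Both ions are complex: the cation is named first with the plain metal name, the anion second with the -ate form; each ion's ligands are alphabetised independently.
The complex cation is given as 2+; its ligand charges sum to -2, so Ti = +4.
With 2 anions per cation, each anion must be 2/2 = 1−.
Anion: ligand charges sum to -3; for the ion to be 1−, Mn = +2.

tetraamminediiodotitanium(IV) (acetylacetonato)bis(glycinato)manganate(II)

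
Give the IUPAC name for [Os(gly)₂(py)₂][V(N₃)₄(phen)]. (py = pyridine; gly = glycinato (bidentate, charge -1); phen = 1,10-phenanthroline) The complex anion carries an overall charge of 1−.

bis(glycinato)bis(pyridine)osmium(III) tetraazido(1,10-phenanthroline)vanadate(III)

Both ions are complex: the cation is named first with the plain metal name, the anion second with the -ate form; each ion's ligands are alphabetised independently.
The complex anion is given as 1−; its ligand charges sum to -4, so V = +3.
A 1:1 salt means the cation carries the equal and opposite charge, 1+.
Cation: ligand charges sum to -2; for the ion to be 1+, Os = +3.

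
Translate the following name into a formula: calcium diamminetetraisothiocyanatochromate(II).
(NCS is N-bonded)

Ca[Cr(NCS)4(NH3)2]

Ligands: 4 isothiocyanato (NCS, -1), 2 ammine (NH3, neutral). Ligand charge sum = -4.
With Cr in oxidation state +2, the complex ion is [Cr...]^2−.
Charge balance with calcium (+2) requires 1 complex ion per 1 calcium.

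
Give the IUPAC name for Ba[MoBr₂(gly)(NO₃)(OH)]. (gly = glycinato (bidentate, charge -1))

barium dibromo(glycinato)hydroxonitratomolybdate(III)

The 1 barium counter-ion carries a total charge of +2, so each complex ion is 2−.
Ligand charges: 2×bromo (-1 each), 1×hydroxo (-1 each), 1×glycinato (-1 each), 1×nitrato (-1 each); total -5. So Mo + (-5) = 2−, giving Mo = +3.
Ligands are named alphabetically: bromo before glycinato before hydroxo before nitrato.
The complex ion is anionic, so molybdenum takes the -ate form molybdate(III).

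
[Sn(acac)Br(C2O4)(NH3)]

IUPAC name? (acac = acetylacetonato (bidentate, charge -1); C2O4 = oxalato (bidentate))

There is no counter-ion, so the complex is neutral overall.
Ligand charges: 1×ammine (neutral), 1×acetylacetonato (-1 each), 1×oxalato (-2 each), 1×bromo (-1 each); total -4. So Sn + (-4) = 0, giving Sn = +4.
Ligands are named alphabetically: acetylacetonato before ammine before bromo before oxalato.

(acetylacetonato)amminebromooxalatotin(IV)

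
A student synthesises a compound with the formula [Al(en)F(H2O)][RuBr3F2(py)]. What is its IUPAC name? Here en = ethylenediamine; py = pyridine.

aqua(ethylenediamine)fluoroaluminium(III) tribromodifluoro(pyridine)ruthenate(III)

Both ions are complex: the cation is named first with the plain metal name, the anion second with the -ate form; each ion's ligands are alphabetised independently.
Aluminium is always +3 in its complexes; the cation's ligand charges sum to -1, so the complex cation is 2+.
A 1:1 salt means the anion carries the equal and opposite charge, 2−.
Anion: ligand charges sum to -5; for the ion to be 2−, Ru = +3.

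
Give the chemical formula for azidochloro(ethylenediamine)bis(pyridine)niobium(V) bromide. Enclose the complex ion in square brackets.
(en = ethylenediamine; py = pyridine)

[NbCl(en)(N3)(py)2]Br3

Ligands: 1 ethylenediamine (en, neutral), 2 pyridine (py, neutral), 1 azido (N3, -1), 1 chloro (Cl, -1). Ligand charge sum = -2.
Charge balance with bromide (-1) requires 1 complex ion per 3 bromide.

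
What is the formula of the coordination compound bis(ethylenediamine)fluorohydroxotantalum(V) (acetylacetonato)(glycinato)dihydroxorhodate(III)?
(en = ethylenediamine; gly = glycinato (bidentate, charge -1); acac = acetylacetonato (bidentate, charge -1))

[Ta(en)2F(OH)][Rh(acac)(gly)(OH)2]3

Cation [Ta…]: ligand charges -2, Ta(V) ⇒ ion charge 3+.
Anion [Rh…]: ligand charges -4, Rh(III) ⇒ ion charge 1−.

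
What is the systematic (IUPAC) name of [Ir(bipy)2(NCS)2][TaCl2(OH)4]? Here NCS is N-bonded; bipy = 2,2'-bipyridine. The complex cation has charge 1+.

Both ions are complex: the cation is named first with the plain metal name, the anion second with the -ate form; each ion's ligands are alphabetised independently.
The complex cation is given as 1+; its ligand charges sum to -2, so Ir = +3.
A 1:1 salt means the anion carries the equal and opposite charge, 1−.
Anion: ligand charges sum to -6; for the ion to be 1−, Ta = +5.

bis(2,2'-bipyridine)diisothiocyanatoiridium(III) dichlorotetrahydroxotantalate(V)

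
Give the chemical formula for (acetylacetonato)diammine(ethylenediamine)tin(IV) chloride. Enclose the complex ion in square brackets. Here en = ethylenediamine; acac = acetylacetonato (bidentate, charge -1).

Ligands: 1 ethylenediamine (en, neutral), 2 ammine (NH3, neutral), 1 acetylacetonato (acac, -1). Ligand charge sum = -1.
Charge balance with chloride (-1) requires 1 complex ion per 3 chloride.

[Sn(acac)(en)(NH3)2]Cl3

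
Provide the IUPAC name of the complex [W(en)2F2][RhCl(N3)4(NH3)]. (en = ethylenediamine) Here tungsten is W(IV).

W is given as +4; the cation's ligand charges sum to -2, so the complex cation is 2+.
A 1:1 salt means the anion carries the equal and opposite charge, 2−.
Anion: ligand charges sum to -5; for the ion to be 2−, Rh = +3.

bis(ethylenediamine)difluorotungsten(IV) amminetetraazidochlororhodate(III)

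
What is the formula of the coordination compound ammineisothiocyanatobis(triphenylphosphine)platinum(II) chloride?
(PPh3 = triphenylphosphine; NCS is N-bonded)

[Pt(NCS)(NH3)(PPh3)2]Cl

Ligands: 2 triphenylphosphine (PPh3, neutral), 1 isothiocyanato (NCS, -1), 1 ammine (NH3, neutral). Ligand charge sum = -1.
With Pt in oxidation state +2, the complex ion is [Pt...]^1+.
Charge balance with chloride (-1) requires 1 complex ion per 1 chloride.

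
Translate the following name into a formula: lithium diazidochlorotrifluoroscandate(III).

Li3[ScClF3(N3)2]

Ligands: 2 azido (N3, -1), 1 chloro (Cl, -1), 3 fluoro (F, -1). Ligand charge sum = -6.
With Sc in oxidation state +3, the complex ion is [Sc...]^3−.
Charge balance with lithium (+1) requires 1 complex ion per 3 lithium.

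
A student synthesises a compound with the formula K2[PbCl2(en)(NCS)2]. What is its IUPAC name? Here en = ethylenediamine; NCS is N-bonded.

potassium dichloro(ethylenediamine)diisothiocyanatoplumbate(II)

The 2 potassium counter-ions carry a total charge of +2, so each complex ion is 2−.
Ligand charges: 2×chloro (-1 each), 1×ethylenediamine (neutral), 2×isothiocyanato (-1 each); total -4. So Pb + (-4) = 2−, giving Pb = +2.
The complex ion is anionic, so lead takes the -ate form plumbate(II).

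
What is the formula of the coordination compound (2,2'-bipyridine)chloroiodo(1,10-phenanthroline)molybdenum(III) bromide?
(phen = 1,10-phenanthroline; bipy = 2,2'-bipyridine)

[Mo(bipy)ClI(phen)]Br

Ligands: 1 1,10-phenanthroline (phen, neutral), 1 iodo (I, -1), 1 chloro (Cl, -1), 1 2,2'-bipyridine (bipy, neutral). Ligand charge sum = -2.
With Mo in oxidation state +3, the complex ion is [Mo...]^1+.
Charge balance with bromide (-1) requires 1 complex ion per 1 bromide.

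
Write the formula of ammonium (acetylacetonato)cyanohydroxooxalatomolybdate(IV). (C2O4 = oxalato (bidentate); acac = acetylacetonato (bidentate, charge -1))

NH4[Mo(acac)(C2O4)(CN)(OH)]

Ligands: 1 oxalato (C2O4, -2), 1 cyano (CN, -1), 1 hydroxo (OH, -1), 1 acetylacetonato (acac, -1). Ligand charge sum = -5.
Charge balance with ammonium (+1) requires 1 complex ion per 1 ammonium.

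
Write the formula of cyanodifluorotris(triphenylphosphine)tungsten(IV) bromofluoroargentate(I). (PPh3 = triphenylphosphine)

Cation [W…]: ligand charges -3, W(IV) ⇒ ion charge 1+.
Anion [Ag…]: ligand charges -2, Ag(I) ⇒ ion charge 1−.
One 1+ cation balances one 1− anion.

[W(CN)F2(PPh3)3][AgBrF]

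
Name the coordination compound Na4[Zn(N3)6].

sodium hexaazidozincate(II)

The 4 sodium counter-ions carry a total charge of +4, so each complex ion is 4−.
Ligand charges: 6×azido (-1 each); total -6. So Zn + (-6) = 4−, giving Zn = +2.
The complex ion is anionic, so zinc takes the -ate form zincate(II).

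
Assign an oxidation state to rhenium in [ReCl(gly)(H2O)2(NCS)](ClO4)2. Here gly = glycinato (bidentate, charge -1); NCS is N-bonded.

2 perchlorate outside the brackets (-1 each) → the complex ion is 2+.
Ligand charges: 1×gly = -1; 1×NCS = -1; 1×Cl = -1; 2×H2O neutral; sum -3.
Re + (-3) = 2+ ⇒ Re is +5.

+5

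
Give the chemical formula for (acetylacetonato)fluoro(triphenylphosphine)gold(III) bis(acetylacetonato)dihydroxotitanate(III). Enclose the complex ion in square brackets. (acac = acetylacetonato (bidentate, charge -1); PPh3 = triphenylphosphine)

Cation [Au…]: ligand charges -2, Au(III) ⇒ ion charge 1+.
Anion [Ti…]: ligand charges -4, Ti(III) ⇒ ion charge 1−.
One 1+ cation balances one 1− anion.

[Au(acac)F(PPh3)][Ti(acac)2(OH)2]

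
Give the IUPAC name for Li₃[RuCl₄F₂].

lithium tetrachlorodifluororuthenate(III)

The 3 lithium counter-ions carry a total charge of +3, so each complex ion is 3−.
Ligand charges: 4×chloro (-1 each), 2×fluoro (-1 each); total -6. So Ru + (-6) = 3−, giving Ru = +3.
The complex ion is anionic, so ruthenium takes the -ate form ruthenate(III).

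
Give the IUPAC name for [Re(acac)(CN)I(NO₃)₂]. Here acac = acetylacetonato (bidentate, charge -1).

(acetylacetonato)cyanoiododinitratorhenium(V)

There is no counter-ion, so the complex is neutral overall.
Ligand charges: 2×nitrato (-1 each), 1×cyano (-1 each), 1×iodo (-1 each), 1×acetylacetonato (-1 each); total -5. So Re + (-5) = 0, giving Re = +5.
Ligands are named alphabetically: acetylacetonato before cyano before iodo before nitrato.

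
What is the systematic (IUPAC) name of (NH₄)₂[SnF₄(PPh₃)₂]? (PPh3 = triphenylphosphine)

ammonium tetrafluorobis(triphenylphosphine)stannate(II)

The 2 ammonium counter-ions carry a total charge of +2, so each complex ion is 2−.
Ligand charges: 4×fluoro (-1 each), 2×triphenylphosphine (neutral); total -4. So Sn + (-4) = 2−, giving Sn = +2.
The complex ion is anionic, so tin takes the -ate form stannate(II).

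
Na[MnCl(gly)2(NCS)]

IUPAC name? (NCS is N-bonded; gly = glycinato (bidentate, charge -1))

The 1 sodium counter-ion carries a total charge of +1, so each complex ion is 1−.
Ligand charges: 1×chloro (-1 each), 1×isothiocyanato (-1 each), 2×glycinato (-1 each); total -4. So Mn + (-4) = 1−, giving Mn = +3.
The complex ion is anionic, so manganese takes the -ate form manganate(III).

sodium chlorobis(glycinato)isothiocyanatomanganate(III)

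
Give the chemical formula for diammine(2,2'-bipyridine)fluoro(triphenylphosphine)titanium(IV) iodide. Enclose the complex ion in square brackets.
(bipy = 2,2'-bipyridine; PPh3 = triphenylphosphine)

[Ti(bipy)F(NH3)2(PPh3)]I3

Ligands: 1 fluoro (F, -1), 1 2,2'-bipyridine (bipy, neutral), 2 ammine (NH3, neutral), 1 triphenylphosphine (PPh3, neutral). Ligand charge sum = -1.
With Ti in oxidation state +4, the complex ion is [Ti...]^3+.
Charge balance with iodide (-1) requires 1 complex ion per 3 iodide.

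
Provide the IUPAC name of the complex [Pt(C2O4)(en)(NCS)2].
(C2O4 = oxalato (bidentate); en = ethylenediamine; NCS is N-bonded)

(ethylenediamine)diisothiocyanatooxalatoplatinum(IV)

There is no counter-ion, so the complex is neutral overall.
Ligand charges: 1×oxalato (-2 each), 1×ethylenediamine (neutral), 2×isothiocyanato (-1 each); total -4. So Pt + (-4) = 0, giving Pt = +4.
Ligands are named alphabetically: ethylenediamine before isothiocyanato before oxalato.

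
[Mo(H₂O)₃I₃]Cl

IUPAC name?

triaquatriiodomolybdenum(IV) chloride

The 1 chloride counter-ion carries a total charge of -1, so each complex ion is 1+.
Ligand charges: 3×iodo (-1 each), 3×aqua (neutral); total -3. So Mo + (-3) = 1+, giving Mo = +4.
Ligands are named alphabetically: aqua before iodo.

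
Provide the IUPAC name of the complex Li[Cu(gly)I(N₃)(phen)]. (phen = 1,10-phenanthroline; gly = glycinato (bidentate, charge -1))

The 1 lithium counter-ion carries a total charge of +1, so each complex ion is 1−.
Ligand charges: 1×1,10-phenanthroline (neutral), 1×azido (-1 each), 1×iodo (-1 each), 1×glycinato (-1 each); total -3. So Cu + (-3) = 1−, giving Cu = +2.
Ligands are named alphabetically: azido before glycinato before iodo before phenanthroline.
The complex ion is anionic, so copper takes the -ate form cuprate(II).

lithium azido(glycinato)iodo(1,10-phenanthroline)cuprate(II)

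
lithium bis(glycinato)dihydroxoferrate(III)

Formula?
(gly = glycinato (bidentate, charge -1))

Li[Fe(gly)2(OH)2]

Ligands: 2 glycinato (gly, -1), 2 hydroxo (OH, -1). Ligand charge sum = -4.
With Fe in oxidation state +3, the complex ion is [Fe...]^1−.
Charge balance with lithium (+1) requires 1 complex ion per 1 lithium.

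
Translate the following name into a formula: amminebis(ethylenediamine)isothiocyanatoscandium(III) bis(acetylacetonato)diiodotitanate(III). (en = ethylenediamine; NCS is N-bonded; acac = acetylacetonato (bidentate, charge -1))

[Sc(en)2(NCS)(NH3)][Ti(acac)2I2]2

Cation [Sc…]: ligand charges -1, Sc(III) ⇒ ion charge 2+.
Anion [Ti…]: ligand charges -4, Ti(III) ⇒ ion charge 1−.
One 2+ cation requires 2 of the 1− anion.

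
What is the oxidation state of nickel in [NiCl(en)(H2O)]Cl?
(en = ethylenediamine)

+2

1 chloride outside the brackets (-1 each) → the complex ion is 1+.
Ligand charges: 1×en neutral; 1×H2O neutral; 1×Cl = -1; sum -1.
Ni + (-1) = 1+ ⇒ Ni is +2.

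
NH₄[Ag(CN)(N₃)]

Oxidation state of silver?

+1

1 ammonium outside the brackets (+1 each) → the complex ion is 1−.
Ligand charges: 1×CN = -1; 1×N3 = -1; sum -2.
Ag + (-2) = 1− ⇒ Ag is +1.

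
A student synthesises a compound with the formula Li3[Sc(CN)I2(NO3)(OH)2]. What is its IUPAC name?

The 3 lithium counter-ions carry a total charge of +3, so each complex ion is 3−.
Ligand charges: 1×cyano (-1 each), 2×hydroxo (-1 each), 1×nitrato (-1 each), 2×iodo (-1 each); total -6. So Sc + (-6) = 3−, giving Sc = +3.
Ligands are named alphabetically: cyano before hydroxo before iodo before nitrato.
The complex ion is anionic, so scandium takes the -ate form scandate(III).

lithium cyanodihydroxodiiodonitratoscandate(III)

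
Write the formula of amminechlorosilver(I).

Ligands: 1 ammine (NH3, neutral), 1 chloro (Cl, -1). Ligand charge sum = -1.
With Ag in oxidation state +1, the complex ion is [Ag...].

[AgCl(NH3)]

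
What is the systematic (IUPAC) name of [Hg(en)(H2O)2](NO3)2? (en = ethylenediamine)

The 2 nitrate counter-ions carry a total charge of -2, so each complex ion is 2+.
Ligand charges: 2×aqua (neutral), 1×ethylenediamine (neutral); total 0. So Hg + (0) = 2+, giving Hg = +2.
Ligands are named alphabetically: aqua before ethylenediamine.

diaqua(ethylenediamine)mercury(II) nitrate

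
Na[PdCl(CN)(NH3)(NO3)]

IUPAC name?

sodium amminechlorocyanonitratopalladate(II)

The 1 sodium counter-ion carries a total charge of +1, so each complex ion is 1−.
Ligand charges: 1×ammine (neutral), 1×chloro (-1 each), 1×cyano (-1 each), 1×nitrato (-1 each); total -3. So Pd + (-3) = 1−, giving Pd = +2.
Ligands are named alphabetically: ammine before chloro before cyano before nitrato.
The complex ion is anionic, so palladium takes the -ate form palladate(II).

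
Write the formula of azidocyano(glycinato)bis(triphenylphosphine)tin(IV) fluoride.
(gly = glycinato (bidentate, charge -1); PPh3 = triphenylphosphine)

Ligands: 1 glycinato (gly, -1), 1 azido (N3, -1), 1 cyano (CN, -1), 2 triphenylphosphine (PPh3, neutral). Ligand charge sum = -3.
Charge balance with fluoride (-1) requires 1 complex ion per 1 fluoride.

[Sn(CN)(gly)(N3)(PPh3)2]F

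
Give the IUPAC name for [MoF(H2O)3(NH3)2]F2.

diamminetriaquafluoromolybdenum(III) fluoride

The 2 fluoride counter-ions carry a total charge of -2, so each complex ion is 2+.
Ligand charges: 2×ammine (neutral), 1×fluoro (-1 each), 3×aqua (neutral); total -1. So Mo + (-1) = 2+, giving Mo = +3.
Ligands are named alphabetically: ammine before aqua before fluoro.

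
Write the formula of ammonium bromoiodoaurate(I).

Ligands: 1 iodo (I, -1), 1 bromo (Br, -1). Ligand charge sum = -2.
With Au in oxidation state +1, the complex ion is [Au...]^1−.
Charge balance with ammonium (+1) requires 1 complex ion per 1 ammonium.

NH4[AuBrI]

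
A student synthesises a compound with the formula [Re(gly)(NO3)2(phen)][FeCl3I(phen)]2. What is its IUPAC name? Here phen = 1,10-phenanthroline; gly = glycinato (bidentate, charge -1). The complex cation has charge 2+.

(glycinato)dinitrato(1,10-phenanthroline)rhenium(V) trichloroiodo(1,10-phenanthroline)ferrate(III)

Both ions are complex: the cation is named first with the plain metal name, the anion second with the -ate form; each ion's ligands are alphabetised independently.
The complex cation is given as 2+; its ligand charges sum to -3, so Re = +5.
With 2 anions per cation, each anion must be 2/2 = 1−.
Anion: ligand charges sum to -4; for the ion to be 1−, Fe = +3.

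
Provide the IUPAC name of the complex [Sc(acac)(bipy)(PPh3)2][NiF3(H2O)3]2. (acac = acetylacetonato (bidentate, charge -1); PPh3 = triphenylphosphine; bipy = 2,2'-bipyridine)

(acetylacetonato)(2,2'-bipyridine)bis(triphenylphosphine)scandium(III) triaquatrifluoronickelate(II)

Both ions are complex: the cation is named first with the plain metal name, the anion second with the -ate form; each ion's ligands are alphabetised independently.
Scandium is always +3 in its complexes; the cation's ligand charges sum to -1, so the complex cation is 2+.
With 2 anions per cation, each anion must be 2/2 = 1−.
Anion: ligand charges sum to -3; for the ion to be 1−, Ni = +2.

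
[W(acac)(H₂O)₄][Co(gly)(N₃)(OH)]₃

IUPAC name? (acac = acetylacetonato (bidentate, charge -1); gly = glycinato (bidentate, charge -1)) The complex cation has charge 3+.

Both ions are complex: the cation is named first with the plain metal name, the anion second with the -ate form; each ion's ligands are alphabetised independently.
The complex cation is given as 3+; its ligand charges sum to -1, so W = +4.
With 3 anions per cation, each anion must be 3/3 = 1−.
Anion: ligand charges sum to -3; for the ion to be 1−, Co = +2.

(acetylacetonato)tetraaquatungsten(IV) azido(glycinato)hydroxocobaltate(II)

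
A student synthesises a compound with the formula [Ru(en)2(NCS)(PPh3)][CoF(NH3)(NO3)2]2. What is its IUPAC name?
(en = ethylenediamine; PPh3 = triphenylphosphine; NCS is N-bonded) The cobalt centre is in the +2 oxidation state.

bis(ethylenediamine)isothiocyanato(triphenylphosphine)ruthenium(III) amminefluorodinitratocobaltate(II)

Co is given as +2; the anion's ligand charges sum to -3, so the complex anion is 1−.
With 2 anions per cation, the cation must be 2×1 = 2+.
Cation: ligand charges sum to -1; for the ion to be 2+, Ru = +3.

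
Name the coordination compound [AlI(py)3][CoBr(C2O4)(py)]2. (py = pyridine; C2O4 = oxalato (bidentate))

Both ions are complex: the cation is named first with the plain metal name, the anion second with the -ate form; each ion's ligands are alphabetised independently.
Aluminium is always +3 in its complexes; the cation's ligand charges sum to -1, so the complex cation is 2+.
With 2 anions per cation, each anion must be 2/2 = 1−.
Anion: ligand charges sum to -3; for the ion to be 1−, Co = +2.

iodotris(pyridine)aluminium(III) bromooxalato(pyridine)cobaltate(II)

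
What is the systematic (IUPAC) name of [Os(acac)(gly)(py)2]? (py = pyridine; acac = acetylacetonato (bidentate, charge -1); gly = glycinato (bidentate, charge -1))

(acetylacetonato)(glycinato)bis(pyridine)osmium(II)

There is no counter-ion, so the complex is neutral overall.
Ligand charges: 2×pyridine (neutral), 1×acetylacetonato (-1 each), 1×glycinato (-1 each); total -2. So Os + (-2) = 0, giving Os = +2.
Ligands are named alphabetically: acetylacetonato before glycinato before pyridine.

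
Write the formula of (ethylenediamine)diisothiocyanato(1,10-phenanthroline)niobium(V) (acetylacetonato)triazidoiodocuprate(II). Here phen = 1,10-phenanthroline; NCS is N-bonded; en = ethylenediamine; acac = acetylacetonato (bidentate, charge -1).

Cation [Nb…]: ligand charges -2, Nb(V) ⇒ ion charge 3+.
Anion [Cu…]: ligand charges -5, Cu(II) ⇒ ion charge 3−.
One 3+ cation balances one 3− anion.

[Nb(en)(NCS)2(phen)][Cu(acac)I(N3)3]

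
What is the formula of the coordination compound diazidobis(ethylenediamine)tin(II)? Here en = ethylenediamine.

Ligands: 2 azido (N3, -1), 2 ethylenediamine (en, neutral). Ligand charge sum = -2.
With Sn in oxidation state +2, the complex ion is [Sn...].

[Sn(en)2(N3)2]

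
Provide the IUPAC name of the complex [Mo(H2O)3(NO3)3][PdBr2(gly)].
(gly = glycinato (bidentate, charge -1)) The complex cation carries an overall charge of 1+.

triaquatrinitratomolybdenum(IV) dibromo(glycinato)palladate(II)

Both ions are complex: the cation is named first with the plain metal name, the anion second with the -ate form; each ion's ligands are alphabetised independently.
The complex cation is given as 1+; its ligand charges sum to -3, so Mo = +4.
A 1:1 salt means the anion carries the equal and opposite charge, 1−.
Anion: ligand charges sum to -3; for the ion to be 1−, Pd = +2.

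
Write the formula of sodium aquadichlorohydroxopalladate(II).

Ligands: 1 aqua (H2O, neutral), 1 hydroxo (OH, -1), 2 chloro (Cl, -1). Ligand charge sum = -3.
Charge balance with sodium (+1) requires 1 complex ion per 1 sodium.

Na[PdCl2(H2O)(OH)]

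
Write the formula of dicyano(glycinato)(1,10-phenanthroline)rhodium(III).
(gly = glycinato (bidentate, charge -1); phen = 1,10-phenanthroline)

[Rh(CN)2(gly)(phen)]

Ligands: 1 glycinato (gly, -1), 1 1,10-phenanthroline (phen, neutral), 2 cyano (CN, -1). Ligand charge sum = -3.
With Rh in oxidation state +3, the complex ion is [Rh...].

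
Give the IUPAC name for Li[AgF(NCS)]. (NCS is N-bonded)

lithium fluoroisothiocyanatoargentate(I)

The 1 lithium counter-ion carries a total charge of +1, so each complex ion is 1−.
Ligand charges: 1×fluoro (-1 each), 1×isothiocyanato (-1 each); total -2. So Ag + (-2) = 1−, giving Ag = +1.
Ligands are named alphabetically: fluoro before isothiocyanato.
The complex ion is anionic, so silver takes the -ate form argentate(I).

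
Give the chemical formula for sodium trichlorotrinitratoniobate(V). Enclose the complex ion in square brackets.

Ligands: 3 nitrato (NO3, -1), 3 chloro (Cl, -1). Ligand charge sum = -6.
With Nb in oxidation state +5, the complex ion is [Nb...]^1−.
Charge balance with sodium (+1) requires 1 complex ion per 1 sodium.

Na[NbCl3(NO3)3]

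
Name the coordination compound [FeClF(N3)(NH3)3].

triammineazidochlorofluoroiron(III)

There is no counter-ion, so the complex is neutral overall.
Ligand charges: 1×fluoro (-1 each), 3×ammine (neutral), 1×azido (-1 each), 1×chloro (-1 each); total -3. So Fe + (-3) = 0, giving Fe = +3.
Ligands are named alphabetically: ammine before azido before chloro before fluoro.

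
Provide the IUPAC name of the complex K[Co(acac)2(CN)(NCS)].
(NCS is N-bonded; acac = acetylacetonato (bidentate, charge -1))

The 1 potassium counter-ion carries a total charge of +1, so each complex ion is 1−.
Ligand charges: 1×isothiocyanato (-1 each), 1×cyano (-1 each), 2×acetylacetonato (-1 each); total -4. So Co + (-4) = 1−, giving Co = +3.
The complex ion is anionic, so cobalt takes the -ate form cobaltate(III).

potassium bis(acetylacetonato)cyanoisothiocyanatocobaltate(III)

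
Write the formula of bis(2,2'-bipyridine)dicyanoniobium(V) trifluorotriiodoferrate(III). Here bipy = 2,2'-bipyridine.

Cation [Nb…]: ligand charges -2, Nb(V) ⇒ ion charge 3+.
Anion [Fe…]: ligand charges -6, Fe(III) ⇒ ion charge 3−.
One 3+ cation balances one 3− anion.

[Nb(bipy)2(CN)2][FeF3I3]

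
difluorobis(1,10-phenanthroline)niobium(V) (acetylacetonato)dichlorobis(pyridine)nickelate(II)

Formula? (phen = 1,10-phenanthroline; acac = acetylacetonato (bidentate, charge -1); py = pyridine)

Cation [Nb…]: ligand charges -2, Nb(V) ⇒ ion charge 3+.
Anion [Ni…]: ligand charges -3, Ni(II) ⇒ ion charge 1−.
One 3+ cation requires 3 of the 1− anion.

[NbF2(phen)2][Ni(acac)Cl2(py)2]3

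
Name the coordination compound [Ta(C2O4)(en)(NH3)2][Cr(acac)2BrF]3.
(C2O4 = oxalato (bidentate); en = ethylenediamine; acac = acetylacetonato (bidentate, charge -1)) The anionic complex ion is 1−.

Both ions are complex: the cation is named first with the plain metal name, the anion second with the -ate form; each ion's ligands are alphabetised independently.
The complex anion is given as 1−; its ligand charges sum to -4, so Cr = +3.
With 3 anions per cation, the cation must be 3×1 = 3+.
Cation: ligand charges sum to -2; for the ion to be 3+, Ta = +5.

diammine(ethylenediamine)oxalatotantalum(V) bis(acetylacetonato)bromofluorochromate(III)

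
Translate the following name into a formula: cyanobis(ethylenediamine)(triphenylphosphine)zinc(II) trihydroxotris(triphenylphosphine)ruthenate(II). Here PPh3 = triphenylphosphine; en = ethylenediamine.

[Zn(CN)(en)2(PPh3)][Ru(OH)3(PPh3)3]

Cation [Zn…]: ligand charges -1, Zn(II) ⇒ ion charge 1+.
Anion [Ru…]: ligand charges -3, Ru(II) ⇒ ion charge 1−.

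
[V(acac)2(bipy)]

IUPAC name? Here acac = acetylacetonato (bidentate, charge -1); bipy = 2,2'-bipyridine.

There is no counter-ion, so the complex is neutral overall.
Ligand charges: 2×acetylacetonato (-1 each), 1×2,2'-bipyridine (neutral); total -2. So V + (-2) = 0, giving V = +2.
Ligands are named alphabetically: acetylacetonato before bipyridine.

bis(acetylacetonato)(2,2'-bipyridine)vanadium(II)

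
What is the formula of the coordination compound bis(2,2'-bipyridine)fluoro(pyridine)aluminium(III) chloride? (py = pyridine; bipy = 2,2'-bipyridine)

Ligands: 1 fluoro (F, -1), 1 pyridine (py, neutral), 2 2,2'-bipyridine (bipy, neutral). Ligand charge sum = -1.
Charge balance with chloride (-1) requires 1 complex ion per 2 chloride.

[Al(bipy)2F(py)]Cl2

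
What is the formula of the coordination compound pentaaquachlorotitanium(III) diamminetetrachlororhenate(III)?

Cation [Ti…]: ligand charges -1, Ti(III) ⇒ ion charge 2+.
Anion [Re…]: ligand charges -4, Re(III) ⇒ ion charge 1−.
One 2+ cation requires 2 of the 1− anion.

[TiCl(H2O)5][ReCl4(NH3)2]2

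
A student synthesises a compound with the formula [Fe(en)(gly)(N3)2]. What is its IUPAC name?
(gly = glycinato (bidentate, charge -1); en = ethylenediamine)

diazido(ethylenediamine)(glycinato)iron(III)

There is no counter-ion, so the complex is neutral overall.
Ligand charges: 2×azido (-1 each), 1×glycinato (-1 each), 1×ethylenediamine (neutral); total -3. So Fe + (-3) = 0, giving Fe = +3.
Ligands are named alphabetically: azido before ethylenediamine before glycinato.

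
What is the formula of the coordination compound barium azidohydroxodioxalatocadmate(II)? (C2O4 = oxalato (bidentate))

Ligands: 1 azido (N3, -1), 1 hydroxo (OH, -1), 2 oxalato (C2O4, -2). Ligand charge sum = -6.
Charge balance with barium (+2) requires 1 complex ion per 2 barium.

Ba2[Cd(C2O4)2(N3)(OH)]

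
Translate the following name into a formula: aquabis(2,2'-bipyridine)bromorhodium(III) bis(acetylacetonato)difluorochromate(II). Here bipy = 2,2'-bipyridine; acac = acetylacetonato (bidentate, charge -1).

Cation [Rh…]: ligand charges -1, Rh(III) ⇒ ion charge 2+.
Anion [Cr…]: ligand charges -4, Cr(II) ⇒ ion charge 2−.
One 2+ cation balances one 2− anion.

[Rh(bipy)2Br(H2O)][Cr(acac)2F2]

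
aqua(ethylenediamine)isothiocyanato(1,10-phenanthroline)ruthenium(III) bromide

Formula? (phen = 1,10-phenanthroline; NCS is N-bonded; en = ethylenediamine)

Ligands: 1 1,10-phenanthroline (phen, neutral), 1 aqua (H2O, neutral), 1 isothiocyanato (NCS, -1), 1 ethylenediamine (en, neutral). Ligand charge sum = -1.
With Ru in oxidation state +3, the complex ion is [Ru...]^2+.
Charge balance with bromide (-1) requires 1 complex ion per 2 bromide.

[Ru(en)(H2O)(NCS)(phen)]Br2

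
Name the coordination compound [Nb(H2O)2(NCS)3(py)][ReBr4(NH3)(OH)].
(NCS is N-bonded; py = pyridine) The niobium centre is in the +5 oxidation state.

Both ions are complex: the cation is named first with the plain metal name, the anion second with the -ate form; each ion's ligands are alphabetised independently.
Nb is given as +5; the cation's ligand charges sum to -3, so the complex cation is 2+.
A 1:1 salt means the anion carries the equal and opposite charge, 2−.
Anion: ligand charges sum to -5; for the ion to be 2−, Re = +3.

diaquatriisothiocyanato(pyridine)niobium(V) amminetetrabromohydroxorhenate(III)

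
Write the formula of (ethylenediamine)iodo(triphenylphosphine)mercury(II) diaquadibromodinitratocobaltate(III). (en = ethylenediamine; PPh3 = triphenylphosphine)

Cation [Hg…]: ligand charges -1, Hg(II) ⇒ ion charge 1+.
Anion [Co…]: ligand charges -4, Co(III) ⇒ ion charge 1−.

[Hg(en)I(PPh3)][CoBr2(H2O)2(NO3)2]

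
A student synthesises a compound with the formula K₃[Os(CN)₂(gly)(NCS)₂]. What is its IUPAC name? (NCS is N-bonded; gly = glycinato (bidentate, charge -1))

The 3 potassium counter-ions carry a total charge of +3, so each complex ion is 3−.
Ligand charges: 2×cyano (-1 each), 2×isothiocyanato (-1 each), 1×glycinato (-1 each); total -5. So Os + (-5) = 3−, giving Os = +2.
Ligands are named alphabetically: cyano before glycinato before isothiocyanato.
The complex ion is anionic, so osmium takes the -ate form osmate(II).

potassium dicyano(glycinato)diisothiocyanatoosmate(II)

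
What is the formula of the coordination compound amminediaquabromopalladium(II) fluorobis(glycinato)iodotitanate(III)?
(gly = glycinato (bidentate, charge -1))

[PdBr(H2O)2(NH3)][TiF(gly)2I]

Cation [Pd…]: ligand charges -1, Pd(II) ⇒ ion charge 1+.
Anion [Ti…]: ligand charges -4, Ti(III) ⇒ ion charge 1−.
One 1+ cation balances one 1− anion.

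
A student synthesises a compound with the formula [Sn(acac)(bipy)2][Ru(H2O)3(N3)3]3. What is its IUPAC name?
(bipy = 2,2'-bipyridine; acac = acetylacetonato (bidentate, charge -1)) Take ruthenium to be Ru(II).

(acetylacetonato)bis(2,2'-bipyridine)tin(IV) triaquatriazidoruthenate(II)

Ru is given as +2; the anion's ligand charges sum to -3, so the complex anion is 1−.
With 3 anions per cation, the cation must be 3×1 = 3+.
Cation: ligand charges sum to -1; for the ion to be 3+, Sn = +4.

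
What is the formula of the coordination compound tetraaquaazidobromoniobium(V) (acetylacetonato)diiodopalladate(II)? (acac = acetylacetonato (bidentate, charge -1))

[NbBr(H2O)4(N3)][Pd(acac)I2]3

Cation [Nb…]: ligand charges -2, Nb(V) ⇒ ion charge 3+.
Anion [Pd…]: ligand charges -3, Pd(II) ⇒ ion charge 1−.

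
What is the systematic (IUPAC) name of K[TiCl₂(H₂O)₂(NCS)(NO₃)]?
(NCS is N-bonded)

The 1 potassium counter-ion carries a total charge of +1, so each complex ion is 1−.
Ligand charges: 2×aqua (neutral), 1×isothiocyanato (-1 each), 1×nitrato (-1 each), 2×chloro (-1 each); total -4. So Ti + (-4) = 1−, giving Ti = +3.
Ligands are named alphabetically: aqua before chloro before isothiocyanato before nitrato.
The complex ion is anionic, so titanium takes the -ate form titanate(III).

potassium diaquadichloroisothiocyanatonitratotitanate(III)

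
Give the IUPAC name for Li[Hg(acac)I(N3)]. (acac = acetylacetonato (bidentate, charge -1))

lithium (acetylacetonato)azidoiodomercurate(II)

The 1 lithium counter-ion carries a total charge of +1, so each complex ion is 1−.
Ligand charges: 1×iodo (-1 each), 1×azido (-1 each), 1×acetylacetonato (-1 each); total -3. So Hg + (-3) = 1−, giving Hg = +2.
Ligands are named alphabetically: acetylacetonato before azido before iodo.
The complex ion is anionic, so mercury takes the -ate form mercurate(II).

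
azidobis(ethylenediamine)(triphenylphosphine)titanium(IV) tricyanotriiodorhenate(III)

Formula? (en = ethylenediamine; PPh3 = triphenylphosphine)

[Ti(en)2(N3)(PPh3)][Re(CN)3I3]

Cation [Ti…]: ligand charges -1, Ti(IV) ⇒ ion charge 3+.
Anion [Re…]: ligand charges -6, Re(III) ⇒ ion charge 3−.
One 3+ cation balances one 3− anion.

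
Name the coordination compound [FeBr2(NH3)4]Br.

tetraamminedibromoiron(III) bromide

The 1 bromide counter-ion carries a total charge of -1, so each complex ion is 1+.
Ligand charges: 4×ammine (neutral), 2×bromo (-1 each); total -2. So Fe + (-2) = 1+, giving Fe = +3.
Ligands are named alphabetically: ammine before bromo.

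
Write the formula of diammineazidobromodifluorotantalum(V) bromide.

[TaBrF2(N3)(NH3)2]Br

Ligands: 2 ammine (NH3, neutral), 1 bromo (Br, -1), 2 fluoro (F, -1), 1 azido (N3, -1). Ligand charge sum = -4.
With Ta in oxidation state +5, the complex ion is [Ta...]^1+.
Charge balance with bromide (-1) requires 1 complex ion per 1 bromide.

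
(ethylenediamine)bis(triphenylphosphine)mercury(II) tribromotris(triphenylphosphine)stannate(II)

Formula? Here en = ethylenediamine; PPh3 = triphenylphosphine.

[Hg(en)(PPh3)2][SnBr3(PPh3)3]2

Cation [Hg…]: ligand charges 0, Hg(II) ⇒ ion charge 2+.
Anion [Sn…]: ligand charges -3, Sn(II) ⇒ ion charge 1−.
One 2+ cation requires 2 of the 1− anion.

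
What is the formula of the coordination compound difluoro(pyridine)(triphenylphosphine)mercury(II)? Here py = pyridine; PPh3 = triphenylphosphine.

Ligands: 2 fluoro (F, -1), 1 pyridine (py, neutral), 1 triphenylphosphine (PPh3, neutral). Ligand charge sum = -2.
With Hg in oxidation state +2, the complex ion is [Hg...].

[HgF2(PPh3)(py)]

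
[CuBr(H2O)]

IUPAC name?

aquabromocopper(I)

There is no counter-ion, so the complex is neutral overall.
Ligand charges: 1×bromo (-1 each), 1×aqua (neutral); total -1. So Cu + (-1) = 0, giving Cu = +1.
Ligands are named alphabetically: aqua before bromo.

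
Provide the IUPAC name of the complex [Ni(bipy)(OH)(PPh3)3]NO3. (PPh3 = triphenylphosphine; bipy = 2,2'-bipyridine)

(2,2'-bipyridine)hydroxotris(triphenylphosphine)nickel(II) nitrate

The 1 nitrate counter-ion carries a total charge of -1, so each complex ion is 1+.
Ligand charges: 3×triphenylphosphine (neutral), 1×hydroxo (-1 each), 1×2,2'-bipyridine (neutral); total -1. So Ni + (-1) = 1+, giving Ni = +2.
Ligands are named alphabetically: bipyridine before hydroxo before triphenylphosphine.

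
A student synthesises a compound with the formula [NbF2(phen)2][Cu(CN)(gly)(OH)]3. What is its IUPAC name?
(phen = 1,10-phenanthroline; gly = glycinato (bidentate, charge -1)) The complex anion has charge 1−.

Both ions are complex: the cation is named first with the plain metal name, the anion second with the -ate form; each ion's ligands are alphabetised independently.
The complex anion is given as 1−; its ligand charges sum to -3, so Cu = +2.
With 3 anions per cation, the cation must be 3×1 = 3+.
Cation: ligand charges sum to -2; for the ion to be 3+, Nb = +5.

difluorobis(1,10-phenanthroline)niobium(V) cyano(glycinato)hydroxocuprate(II)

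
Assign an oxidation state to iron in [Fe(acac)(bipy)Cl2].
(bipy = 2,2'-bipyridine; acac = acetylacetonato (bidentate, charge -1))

+3

No counter-ion: the bracketed complex is neutral.
Ligand charges: 1×bipy neutral; 1×acac = -1; 2×Cl = -2; sum -3.
Fe + (-3) = 0 ⇒ Fe is +3.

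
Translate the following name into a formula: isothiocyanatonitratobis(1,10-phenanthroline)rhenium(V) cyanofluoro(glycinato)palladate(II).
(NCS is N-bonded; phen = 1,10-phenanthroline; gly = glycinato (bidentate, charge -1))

Cation [Re…]: ligand charges -2, Re(V) ⇒ ion charge 3+.
Anion [Pd…]: ligand charges -3, Pd(II) ⇒ ion charge 1−.

[Re(NCS)(NO3)(phen)2][Pd(CN)F(gly)]3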